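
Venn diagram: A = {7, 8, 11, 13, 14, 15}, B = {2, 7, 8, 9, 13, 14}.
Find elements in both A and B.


A = {7, 8, 11, 13, 14, 15}
B = {2, 7, 8, 9, 13, 14}
Region: in both A and B
Elements: {7, 8, 13, 14}

Elements in both A and B: {7, 8, 13, 14}


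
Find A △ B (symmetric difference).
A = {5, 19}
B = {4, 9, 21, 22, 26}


A △ B = (A \ B) ∪ (B \ A) = elements in exactly one of A or B
A \ B = {5, 19}
B \ A = {4, 9, 21, 22, 26}
A △ B = {4, 5, 9, 19, 21, 22, 26}

A △ B = {4, 5, 9, 19, 21, 22, 26}


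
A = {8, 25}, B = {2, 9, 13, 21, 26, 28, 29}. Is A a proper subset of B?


A ⊂ B requires: A ⊆ B AND A ≠ B.
A ⊆ B? No
A ⊄ B, so A is not a proper subset.

No, A is not a proper subset of B


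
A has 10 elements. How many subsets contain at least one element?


Total subsets = 2^n = 2^10 = 1024
Non-empty subsets exclude the empty set: 2^n - 1
= 1024 - 1
= 1023

Number of non-empty subsets = 1023


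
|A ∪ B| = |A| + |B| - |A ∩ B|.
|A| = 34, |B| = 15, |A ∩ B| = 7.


|A ∪ B| = |A| + |B| - |A ∩ B|
= 34 + 15 - 7
= 42

|A ∪ B| = 42


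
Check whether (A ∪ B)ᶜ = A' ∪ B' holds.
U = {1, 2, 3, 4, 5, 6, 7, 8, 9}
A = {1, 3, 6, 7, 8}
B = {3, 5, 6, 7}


LHS: A ∪ B = {1, 3, 5, 6, 7, 8}
(A ∪ B)' = U \ (A ∪ B) = {2, 4, 9}
A' = {2, 4, 5, 9}, B' = {1, 2, 4, 8, 9}
Claimed RHS: A' ∪ B' = {1, 2, 4, 5, 8, 9}
Identity is INVALID: LHS = {2, 4, 9} but the RHS claimed here equals {1, 2, 4, 5, 8, 9}. The correct form is (A ∪ B)' = A' ∩ B'.

Identity is invalid: (A ∪ B)' = {2, 4, 9} but A' ∪ B' = {1, 2, 4, 5, 8, 9}. The correct De Morgan law is (A ∪ B)' = A' ∩ B'.


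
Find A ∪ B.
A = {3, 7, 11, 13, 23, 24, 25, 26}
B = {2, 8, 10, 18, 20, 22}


A ∪ B = all elements in A or B (or both)
A = {3, 7, 11, 13, 23, 24, 25, 26}
B = {2, 8, 10, 18, 20, 22}
A ∪ B = {2, 3, 7, 8, 10, 11, 13, 18, 20, 22, 23, 24, 25, 26}

A ∪ B = {2, 3, 7, 8, 10, 11, 13, 18, 20, 22, 23, 24, 25, 26}


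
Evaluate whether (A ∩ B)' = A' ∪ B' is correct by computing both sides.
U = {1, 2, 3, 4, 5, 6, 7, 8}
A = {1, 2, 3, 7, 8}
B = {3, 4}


LHS: A ∩ B = {3}
(A ∩ B)' = U \ (A ∩ B) = {1, 2, 4, 5, 6, 7, 8}
A' = {4, 5, 6}, B' = {1, 2, 5, 6, 7, 8}
Claimed RHS: A' ∪ B' = {1, 2, 4, 5, 6, 7, 8}
Identity is VALID: LHS = RHS = {1, 2, 4, 5, 6, 7, 8} ✓

Identity is valid. (A ∩ B)' = A' ∪ B' = {1, 2, 4, 5, 6, 7, 8}


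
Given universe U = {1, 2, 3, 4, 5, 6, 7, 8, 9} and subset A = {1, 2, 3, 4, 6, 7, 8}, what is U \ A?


Aᶜ = U \ A = elements in U but not in A
U = {1, 2, 3, 4, 5, 6, 7, 8, 9}
A = {1, 2, 3, 4, 6, 7, 8}
Aᶜ = {5, 9}

Aᶜ = {5, 9}


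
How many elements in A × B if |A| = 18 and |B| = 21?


|A × B| = |A| × |B|
= 18 × 21
= 378

|A × B| = 378


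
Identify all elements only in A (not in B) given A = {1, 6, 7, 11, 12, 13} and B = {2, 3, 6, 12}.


A = {1, 6, 7, 11, 12, 13}
B = {2, 3, 6, 12}
Region: only in A (not in B)
Elements: {1, 7, 11, 13}

Elements only in A (not in B): {1, 7, 11, 13}


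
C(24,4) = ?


C(n,k) = n! / (k!(n-k)!)
C(24,4) = 24! / (4!20!)
= 10626

C(24,4) = 10626


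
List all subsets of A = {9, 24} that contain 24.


A subset of A contains 24 iff the remaining 1 elements form any subset of A \ {24}.
Count: 2^(n-1) = 2^1 = 2
Subsets containing 24: {24}, {9, 24}

Subsets containing 24 (2 total): {24}, {9, 24}


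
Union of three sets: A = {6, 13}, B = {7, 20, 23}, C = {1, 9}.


A ∪ B = {6, 7, 13, 20, 23}
(A ∪ B) ∪ C = {1, 6, 7, 9, 13, 20, 23}

A ∪ B ∪ C = {1, 6, 7, 9, 13, 20, 23}


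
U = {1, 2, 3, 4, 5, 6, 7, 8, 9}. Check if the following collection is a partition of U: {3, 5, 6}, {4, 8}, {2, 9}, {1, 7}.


A partition requires: (1) non-empty parts, (2) pairwise disjoint, (3) union = U
Parts: {3, 5, 6}, {4, 8}, {2, 9}, {1, 7}
Union of parts: {1, 2, 3, 4, 5, 6, 7, 8, 9}
U = {1, 2, 3, 4, 5, 6, 7, 8, 9}
All non-empty? True
Pairwise disjoint? True
Covers U? True

Yes, valid partition


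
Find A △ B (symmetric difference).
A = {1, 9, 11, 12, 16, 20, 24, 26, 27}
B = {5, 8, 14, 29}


A △ B = (A \ B) ∪ (B \ A) = elements in exactly one of A or B
A \ B = {1, 9, 11, 12, 16, 20, 24, 26, 27}
B \ A = {5, 8, 14, 29}
A △ B = {1, 5, 8, 9, 11, 12, 14, 16, 20, 24, 26, 27, 29}

A △ B = {1, 5, 8, 9, 11, 12, 14, 16, 20, 24, 26, 27, 29}


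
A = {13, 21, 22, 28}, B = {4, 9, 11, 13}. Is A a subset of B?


A ⊆ B means every element of A is in B.
Elements in A not in B: {21, 22, 28}
So A ⊄ B.

No, A ⊄ B


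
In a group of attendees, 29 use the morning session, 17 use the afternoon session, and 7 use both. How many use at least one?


|A ∪ B| = |A| + |B| - |A ∩ B|
= 29 + 17 - 7
= 39

|A ∪ B| = 39


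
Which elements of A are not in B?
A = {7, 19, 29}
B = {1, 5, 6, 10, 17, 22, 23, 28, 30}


A \ B = elements in A but not in B
A = {7, 19, 29}
B = {1, 5, 6, 10, 17, 22, 23, 28, 30}
Remove from A any elements in B
A \ B = {7, 19, 29}

A \ B = {7, 19, 29}


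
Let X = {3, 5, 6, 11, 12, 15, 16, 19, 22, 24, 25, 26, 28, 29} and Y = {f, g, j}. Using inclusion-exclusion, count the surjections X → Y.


n = |X| = 14, k = |Y| = 3. Surjections via inclusion-exclusion:
S(n,k) = Σ(-1)^i × C(k,i) × (k-i)^n, i=0 to k
i=0: (-1)^0×C(3,0)×3^14 = 4782969
i=1: (-1)^1×C(3,1)×2^14 = -49152
i=2: (-1)^2×C(3,2)×1^14 = 3
i=3: (-1)^3×C(3,3)×0^14 = 0
Total = 4733820

Number of surjections = 4733820


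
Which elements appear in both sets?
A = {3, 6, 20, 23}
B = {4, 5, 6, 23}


A ∩ B = elements in both A and B
A = {3, 6, 20, 23}
B = {4, 5, 6, 23}
A ∩ B = {6, 23}

A ∩ B = {6, 23}


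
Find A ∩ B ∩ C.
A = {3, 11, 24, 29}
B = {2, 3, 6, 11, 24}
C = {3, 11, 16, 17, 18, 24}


A ∩ B = {3, 11, 24}
(A ∩ B) ∩ C = {3, 11, 24}

A ∩ B ∩ C = {3, 11, 24}


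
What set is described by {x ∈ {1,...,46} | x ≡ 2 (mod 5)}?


Checking each candidate:
Condition: x in {1,...,46} with x ≡ 2 (mod 5)
Result = {2, 7, 12, 17, 22, 27, 32, 37, 42}

{2, 7, 12, 17, 22, 27, 32, 37, 42}


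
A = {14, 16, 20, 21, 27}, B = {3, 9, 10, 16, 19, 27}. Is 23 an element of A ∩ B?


A = {14, 16, 20, 21, 27}, B = {3, 9, 10, 16, 19, 27}
A ∩ B = elements in both A and B
A ∩ B = {16, 27}
Checking if 23 ∈ A ∩ B
23 is not in A ∩ B → False

23 ∉ A ∩ B


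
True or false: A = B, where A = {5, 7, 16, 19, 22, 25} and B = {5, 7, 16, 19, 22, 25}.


Two sets are equal iff they have exactly the same elements.
A = {5, 7, 16, 19, 22, 25}
B = {5, 7, 16, 19, 22, 25}
Same elements → A = B

Yes, A = B


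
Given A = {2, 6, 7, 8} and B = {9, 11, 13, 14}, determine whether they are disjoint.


Disjoint means A ∩ B = ∅.
A ∩ B = ∅
A ∩ B = ∅, so A and B are disjoint.

Yes, A and B are disjoint


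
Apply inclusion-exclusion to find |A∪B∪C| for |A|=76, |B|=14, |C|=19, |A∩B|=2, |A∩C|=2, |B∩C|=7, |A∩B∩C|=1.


|A∪B∪C| = |A|+|B|+|C| - |A∩B|-|A∩C|-|B∩C| + |A∩B∩C|
= 76+14+19 - 2-2-7 + 1
= 109 - 11 + 1
= 99

|A ∪ B ∪ C| = 99


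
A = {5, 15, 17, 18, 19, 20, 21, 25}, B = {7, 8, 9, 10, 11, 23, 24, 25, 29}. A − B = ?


A \ B = elements in A but not in B
A = {5, 15, 17, 18, 19, 20, 21, 25}
B = {7, 8, 9, 10, 11, 23, 24, 25, 29}
Remove from A any elements in B
A \ B = {5, 15, 17, 18, 19, 20, 21}

A \ B = {5, 15, 17, 18, 19, 20, 21}


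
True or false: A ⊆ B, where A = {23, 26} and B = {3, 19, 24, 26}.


A ⊆ B means every element of A is in B.
Elements in A not in B: {23}
So A ⊄ B.

No, A ⊄ B


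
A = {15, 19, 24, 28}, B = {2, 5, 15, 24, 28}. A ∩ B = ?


A ∩ B = elements in both A and B
A = {15, 19, 24, 28}
B = {2, 5, 15, 24, 28}
A ∩ B = {15, 24, 28}

A ∩ B = {15, 24, 28}


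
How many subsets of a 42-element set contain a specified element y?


Subsets of A containing y correspond to subsets of A \ {y}, which has 41 elements.
Count = 2^(n-1) = 2^41
= 2199023255552

Number of subsets containing y = 2199023255552


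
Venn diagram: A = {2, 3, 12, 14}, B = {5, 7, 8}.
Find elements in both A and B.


A = {2, 3, 12, 14}
B = {5, 7, 8}
Region: in both A and B
Elements: ∅

Elements in both A and B: ∅


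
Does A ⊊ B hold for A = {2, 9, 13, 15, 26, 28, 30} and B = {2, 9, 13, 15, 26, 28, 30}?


A ⊂ B requires: A ⊆ B AND A ≠ B.
A ⊆ B? Yes
A = B? Yes
A = B, so A is not a PROPER subset.

No, A is not a proper subset of B


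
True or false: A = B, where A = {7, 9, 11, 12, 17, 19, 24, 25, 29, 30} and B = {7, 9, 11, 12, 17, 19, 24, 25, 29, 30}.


Two sets are equal iff they have exactly the same elements.
A = {7, 9, 11, 12, 17, 19, 24, 25, 29, 30}
B = {7, 9, 11, 12, 17, 19, 24, 25, 29, 30}
Same elements → A = B

Yes, A = B


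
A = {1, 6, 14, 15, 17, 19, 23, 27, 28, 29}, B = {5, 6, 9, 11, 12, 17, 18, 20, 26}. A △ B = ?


A △ B = (A \ B) ∪ (B \ A) = elements in exactly one of A or B
A \ B = {1, 14, 15, 19, 23, 27, 28, 29}
B \ A = {5, 9, 11, 12, 18, 20, 26}
A △ B = {1, 5, 9, 11, 12, 14, 15, 18, 19, 20, 23, 26, 27, 28, 29}

A △ B = {1, 5, 9, 11, 12, 14, 15, 18, 19, 20, 23, 26, 27, 28, 29}


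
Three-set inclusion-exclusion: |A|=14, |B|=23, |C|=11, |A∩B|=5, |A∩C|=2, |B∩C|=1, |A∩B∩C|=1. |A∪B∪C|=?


|A∪B∪C| = |A|+|B|+|C| - |A∩B|-|A∩C|-|B∩C| + |A∩B∩C|
= 14+23+11 - 5-2-1 + 1
= 48 - 8 + 1
= 41

|A ∪ B ∪ C| = 41


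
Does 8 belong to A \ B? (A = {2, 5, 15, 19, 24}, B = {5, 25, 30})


A = {2, 5, 15, 19, 24}, B = {5, 25, 30}
A \ B = elements in A but not in B
A \ B = {2, 15, 19, 24}
Checking if 8 ∈ A \ B
8 is not in A \ B → False

8 ∉ A \ B


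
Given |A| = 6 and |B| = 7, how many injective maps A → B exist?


An injection sends each of |A| = 6 inputs to a distinct output in B.
# injections = |B|·(|B|-1)·…·(|B|-|A|+1) = 7! / (7 - 6)!
= 7 × 6 × 5 × 4 × 3 × 2
= 5040

Number of injections = 5040


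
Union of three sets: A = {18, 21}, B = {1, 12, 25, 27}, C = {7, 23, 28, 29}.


A ∪ B = {1, 12, 18, 21, 25, 27}
(A ∪ B) ∪ C = {1, 7, 12, 18, 21, 23, 25, 27, 28, 29}

A ∪ B ∪ C = {1, 7, 12, 18, 21, 23, 25, 27, 28, 29}


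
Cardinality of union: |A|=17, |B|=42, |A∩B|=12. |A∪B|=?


|A ∪ B| = |A| + |B| - |A ∩ B|
= 17 + 42 - 12
= 47

|A ∪ B| = 47


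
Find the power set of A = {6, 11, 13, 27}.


|A| = 4, so |P(A)| = 2^4 = 16
Enumerate subsets by cardinality (0 to 4):
∅, {6}, {11}, {13}, {27}, {6, 11}, {6, 13}, {6, 27}, {11, 13}, {11, 27}, {13, 27}, {6, 11, 13}, {6, 11, 27}, {6, 13, 27}, {11, 13, 27}, {6, 11, 13, 27}

P(A) has 16 subsets: ∅, {6}, {11}, {13}, {27}, {6, 11}, {6, 13}, {6, 27}, {11, 13}, {11, 27}, {13, 27}, {6, 11, 13}, {6, 11, 27}, {6, 13, 27}, {11, 13, 27}, {6, 11, 13, 27}


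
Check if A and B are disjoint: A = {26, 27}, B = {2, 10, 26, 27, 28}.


Disjoint means A ∩ B = ∅.
A ∩ B = {26, 27}
A ∩ B ≠ ∅, so A and B are NOT disjoint.

No, A and B are not disjoint (A ∩ B = {26, 27})


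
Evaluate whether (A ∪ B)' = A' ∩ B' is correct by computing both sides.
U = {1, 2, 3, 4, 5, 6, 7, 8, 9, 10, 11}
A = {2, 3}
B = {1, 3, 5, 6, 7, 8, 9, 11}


LHS: A ∪ B = {1, 2, 3, 5, 6, 7, 8, 9, 11}
(A ∪ B)' = U \ (A ∪ B) = {4, 10}
A' = {1, 4, 5, 6, 7, 8, 9, 10, 11}, B' = {2, 4, 10}
Claimed RHS: A' ∩ B' = {4, 10}
Identity is VALID: LHS = RHS = {4, 10} ✓

Identity is valid. (A ∪ B)' = A' ∩ B' = {4, 10}


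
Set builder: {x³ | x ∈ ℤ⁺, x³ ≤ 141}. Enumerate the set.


Checking each candidate:
Condition: positive perfect cubes ≤ 141
Result = {1, 8, 27, 64, 125}

{1, 8, 27, 64, 125}


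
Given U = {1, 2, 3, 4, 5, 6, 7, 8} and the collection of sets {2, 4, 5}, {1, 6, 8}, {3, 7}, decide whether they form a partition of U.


A partition requires: (1) non-empty parts, (2) pairwise disjoint, (3) union = U
Parts: {2, 4, 5}, {1, 6, 8}, {3, 7}
Union of parts: {1, 2, 3, 4, 5, 6, 7, 8}
U = {1, 2, 3, 4, 5, 6, 7, 8}
All non-empty? True
Pairwise disjoint? True
Covers U? True

Yes, valid partition


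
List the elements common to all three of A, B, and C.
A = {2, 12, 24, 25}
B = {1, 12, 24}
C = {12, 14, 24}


A ∩ B = {12, 24}
(A ∩ B) ∩ C = {12, 24}

A ∩ B ∩ C = {12, 24}


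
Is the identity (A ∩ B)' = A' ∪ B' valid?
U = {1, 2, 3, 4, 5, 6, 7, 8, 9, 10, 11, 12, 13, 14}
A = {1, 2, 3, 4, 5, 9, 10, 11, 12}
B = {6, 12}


LHS: A ∩ B = {12}
(A ∩ B)' = U \ (A ∩ B) = {1, 2, 3, 4, 5, 6, 7, 8, 9, 10, 11, 13, 14}
A' = {6, 7, 8, 13, 14}, B' = {1, 2, 3, 4, 5, 7, 8, 9, 10, 11, 13, 14}
Claimed RHS: A' ∪ B' = {1, 2, 3, 4, 5, 6, 7, 8, 9, 10, 11, 13, 14}
Identity is VALID: LHS = RHS = {1, 2, 3, 4, 5, 6, 7, 8, 9, 10, 11, 13, 14} ✓

Identity is valid. (A ∩ B)' = A' ∪ B' = {1, 2, 3, 4, 5, 6, 7, 8, 9, 10, 11, 13, 14}


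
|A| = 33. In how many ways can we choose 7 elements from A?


C(n,k) = n! / (k!(n-k)!)
C(33,7) = 33! / (7!26!)
= 4272048

C(33,7) = 4272048


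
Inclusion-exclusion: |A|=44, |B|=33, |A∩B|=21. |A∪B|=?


|A ∪ B| = |A| + |B| - |A ∩ B|
= 44 + 33 - 21
= 56

|A ∪ B| = 56


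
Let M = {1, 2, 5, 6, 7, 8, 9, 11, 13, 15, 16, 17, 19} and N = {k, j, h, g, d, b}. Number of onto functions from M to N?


n = |M| = 13, k = |N| = 6. Surjections via inclusion-exclusion:
S(n,k) = Σ(-1)^i × C(k,i) × (k-i)^n, i=0 to k
i=0: (-1)^0×C(6,0)×6^13 = 13060694016
i=1: (-1)^1×C(6,1)×5^13 = -7324218750
i=2: (-1)^2×C(6,2)×4^13 = 1006632960
i=3: (-1)^3×C(6,3)×3^13 = -31886460
i=4: (-1)^4×C(6,4)×2^13 = 122880
i=5: (-1)^5×C(6,5)×1^13 = -6
i=6: (-1)^6×C(6,6)×0^13 = 0
Total = 6711344640

Number of surjections = 6711344640


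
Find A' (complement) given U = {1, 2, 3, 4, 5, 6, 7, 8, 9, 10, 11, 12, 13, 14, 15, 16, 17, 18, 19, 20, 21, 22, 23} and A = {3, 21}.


Aᶜ = U \ A = elements in U but not in A
U = {1, 2, 3, 4, 5, 6, 7, 8, 9, 10, 11, 12, 13, 14, 15, 16, 17, 18, 19, 20, 21, 22, 23}
A = {3, 21}
Aᶜ = {1, 2, 4, 5, 6, 7, 8, 9, 10, 11, 12, 13, 14, 15, 16, 17, 18, 19, 20, 22, 23}

Aᶜ = {1, 2, 4, 5, 6, 7, 8, 9, 10, 11, 12, 13, 14, 15, 16, 17, 18, 19, 20, 22, 23}


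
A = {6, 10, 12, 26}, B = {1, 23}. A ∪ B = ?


A ∪ B = all elements in A or B (or both)
A = {6, 10, 12, 26}
B = {1, 23}
A ∪ B = {1, 6, 10, 12, 23, 26}

A ∪ B = {1, 6, 10, 12, 23, 26}


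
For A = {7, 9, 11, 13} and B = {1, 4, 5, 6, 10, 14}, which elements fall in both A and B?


A = {7, 9, 11, 13}
B = {1, 4, 5, 6, 10, 14}
Region: in both A and B
Elements: ∅

Elements in both A and B: ∅


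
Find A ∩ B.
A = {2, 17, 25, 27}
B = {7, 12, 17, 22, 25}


A ∩ B = elements in both A and B
A = {2, 17, 25, 27}
B = {7, 12, 17, 22, 25}
A ∩ B = {17, 25}

A ∩ B = {17, 25}


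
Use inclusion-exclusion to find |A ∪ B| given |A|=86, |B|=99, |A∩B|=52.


|A ∪ B| = |A| + |B| - |A ∩ B|
= 86 + 99 - 52
= 133

|A ∪ B| = 133


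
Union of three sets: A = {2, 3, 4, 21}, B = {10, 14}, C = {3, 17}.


A ∪ B = {2, 3, 4, 10, 14, 21}
(A ∪ B) ∪ C = {2, 3, 4, 10, 14, 17, 21}

A ∪ B ∪ C = {2, 3, 4, 10, 14, 17, 21}


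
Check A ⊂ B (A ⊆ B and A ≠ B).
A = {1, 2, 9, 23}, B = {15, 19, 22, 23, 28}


A ⊂ B requires: A ⊆ B AND A ≠ B.
A ⊆ B? No
A ⊄ B, so A is not a proper subset.

No, A is not a proper subset of B


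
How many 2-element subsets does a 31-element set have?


C(n,k) = n! / (k!(n-k)!)
C(31,2) = 31! / (2!29!)
= 465

C(31,2) = 465


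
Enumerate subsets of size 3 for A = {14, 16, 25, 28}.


|A| = 4, so A has C(4,3) = 4 subsets of size 3.
Enumerate by choosing 3 elements from A at a time:
{14, 16, 25}, {14, 16, 28}, {14, 25, 28}, {16, 25, 28}

3-element subsets (4 total): {14, 16, 25}, {14, 16, 28}, {14, 25, 28}, {16, 25, 28}


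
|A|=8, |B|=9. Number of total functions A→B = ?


Each of |A| = 8 inputs maps to any of |B| = 9 outputs.
# functions = |B|^|A| = 9^8
= 43046721

Number of functions = 43046721


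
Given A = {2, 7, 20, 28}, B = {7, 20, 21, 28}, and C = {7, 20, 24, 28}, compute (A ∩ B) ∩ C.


A ∩ B = {7, 20, 28}
(A ∩ B) ∩ C = {7, 20, 28}

A ∩ B ∩ C = {7, 20, 28}


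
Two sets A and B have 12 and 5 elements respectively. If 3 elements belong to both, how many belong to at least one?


|A ∪ B| = |A| + |B| - |A ∩ B|
= 12 + 5 - 3
= 14

|A ∪ B| = 14


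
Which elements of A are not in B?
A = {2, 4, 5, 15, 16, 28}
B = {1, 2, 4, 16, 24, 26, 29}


A \ B = elements in A but not in B
A = {2, 4, 5, 15, 16, 28}
B = {1, 2, 4, 16, 24, 26, 29}
Remove from A any elements in B
A \ B = {5, 15, 28}

A \ B = {5, 15, 28}


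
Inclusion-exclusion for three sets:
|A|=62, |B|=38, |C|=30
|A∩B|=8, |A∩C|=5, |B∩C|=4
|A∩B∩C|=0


|A∪B∪C| = |A|+|B|+|C| - |A∩B|-|A∩C|-|B∩C| + |A∩B∩C|
= 62+38+30 - 8-5-4 + 0
= 130 - 17 + 0
= 113

|A ∪ B ∪ C| = 113


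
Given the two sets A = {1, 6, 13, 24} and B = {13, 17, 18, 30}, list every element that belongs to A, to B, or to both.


A ∪ B = all elements in A or B (or both)
A = {1, 6, 13, 24}
B = {13, 17, 18, 30}
A ∪ B = {1, 6, 13, 17, 18, 24, 30}

A ∪ B = {1, 6, 13, 17, 18, 24, 30}


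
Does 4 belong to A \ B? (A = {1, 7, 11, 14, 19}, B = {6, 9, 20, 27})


A = {1, 7, 11, 14, 19}, B = {6, 9, 20, 27}
A \ B = elements in A but not in B
A \ B = {1, 7, 11, 14, 19}
Checking if 4 ∈ A \ B
4 is not in A \ B → False

4 ∉ A \ B


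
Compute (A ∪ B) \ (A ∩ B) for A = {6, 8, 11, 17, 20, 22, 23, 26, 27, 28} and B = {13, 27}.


A △ B = (A \ B) ∪ (B \ A) = elements in exactly one of A or B
A \ B = {6, 8, 11, 17, 20, 22, 23, 26, 28}
B \ A = {13}
A △ B = {6, 8, 11, 13, 17, 20, 22, 23, 26, 28}

A △ B = {6, 8, 11, 13, 17, 20, 22, 23, 26, 28}


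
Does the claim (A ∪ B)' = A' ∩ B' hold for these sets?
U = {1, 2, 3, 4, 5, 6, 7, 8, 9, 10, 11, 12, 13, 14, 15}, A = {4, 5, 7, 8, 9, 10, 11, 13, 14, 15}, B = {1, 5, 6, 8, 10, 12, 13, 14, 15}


LHS: A ∪ B = {1, 4, 5, 6, 7, 8, 9, 10, 11, 12, 13, 14, 15}
(A ∪ B)' = U \ (A ∪ B) = {2, 3}
A' = {1, 2, 3, 6, 12}, B' = {2, 3, 4, 7, 9, 11}
Claimed RHS: A' ∩ B' = {2, 3}
Identity is VALID: LHS = RHS = {2, 3} ✓

Identity is valid. (A ∪ B)' = A' ∩ B' = {2, 3}


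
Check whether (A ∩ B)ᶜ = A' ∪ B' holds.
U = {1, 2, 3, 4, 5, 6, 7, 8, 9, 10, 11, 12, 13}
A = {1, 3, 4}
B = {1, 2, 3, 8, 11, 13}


LHS: A ∩ B = {1, 3}
(A ∩ B)' = U \ (A ∩ B) = {2, 4, 5, 6, 7, 8, 9, 10, 11, 12, 13}
A' = {2, 5, 6, 7, 8, 9, 10, 11, 12, 13}, B' = {4, 5, 6, 7, 9, 10, 12}
Claimed RHS: A' ∪ B' = {2, 4, 5, 6, 7, 8, 9, 10, 11, 12, 13}
Identity is VALID: LHS = RHS = {2, 4, 5, 6, 7, 8, 9, 10, 11, 12, 13} ✓

Identity is valid. (A ∩ B)' = A' ∪ B' = {2, 4, 5, 6, 7, 8, 9, 10, 11, 12, 13}


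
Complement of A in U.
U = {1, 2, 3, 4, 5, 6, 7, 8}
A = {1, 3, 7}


Aᶜ = U \ A = elements in U but not in A
U = {1, 2, 3, 4, 5, 6, 7, 8}
A = {1, 3, 7}
Aᶜ = {2, 4, 5, 6, 8}

Aᶜ = {2, 4, 5, 6, 8}


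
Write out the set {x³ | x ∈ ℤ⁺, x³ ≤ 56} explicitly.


Checking each candidate:
Condition: positive perfect cubes ≤ 56
Result = {1, 8, 27}

{1, 8, 27}


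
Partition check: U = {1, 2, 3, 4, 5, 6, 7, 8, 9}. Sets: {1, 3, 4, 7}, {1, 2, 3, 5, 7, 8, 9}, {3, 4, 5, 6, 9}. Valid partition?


A partition requires: (1) non-empty parts, (2) pairwise disjoint, (3) union = U
Parts: {1, 3, 4, 7}, {1, 2, 3, 5, 7, 8, 9}, {3, 4, 5, 6, 9}
Union of parts: {1, 2, 3, 4, 5, 6, 7, 8, 9}
U = {1, 2, 3, 4, 5, 6, 7, 8, 9}
All non-empty? True
Pairwise disjoint? False
Covers U? True

No, not a valid partition


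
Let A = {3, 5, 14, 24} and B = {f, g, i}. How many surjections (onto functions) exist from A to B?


n = |A| = 4, k = |B| = 3. Surjections via inclusion-exclusion:
S(n,k) = Σ(-1)^i × C(k,i) × (k-i)^n, i=0 to k
i=0: (-1)^0×C(3,0)×3^4 = 81
i=1: (-1)^1×C(3,1)×2^4 = -48
i=2: (-1)^2×C(3,2)×1^4 = 3
i=3: (-1)^3×C(3,3)×0^4 = 0
Total = 36

Number of surjections = 36


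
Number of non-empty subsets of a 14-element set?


Total subsets = 2^n = 2^14 = 16384
Non-empty subsets exclude the empty set: 2^n - 1
= 16384 - 1
= 16383

Number of non-empty subsets = 16383


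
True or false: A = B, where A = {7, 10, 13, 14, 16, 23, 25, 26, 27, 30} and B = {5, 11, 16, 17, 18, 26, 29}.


Two sets are equal iff they have exactly the same elements.
A = {7, 10, 13, 14, 16, 23, 25, 26, 27, 30}
B = {5, 11, 16, 17, 18, 26, 29}
Differences: {5, 7, 10, 11, 13, 14, 17, 18, 23, 25, 27, 29, 30}
A ≠ B

No, A ≠ B


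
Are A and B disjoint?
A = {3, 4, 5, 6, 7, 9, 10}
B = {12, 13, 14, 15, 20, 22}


Disjoint means A ∩ B = ∅.
A ∩ B = ∅
A ∩ B = ∅, so A and B are disjoint.

Yes, A and B are disjoint


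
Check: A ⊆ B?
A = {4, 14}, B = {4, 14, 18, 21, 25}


A ⊆ B means every element of A is in B.
All elements of A are in B.
So A ⊆ B.

Yes, A ⊆ B


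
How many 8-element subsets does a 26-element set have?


C(n,k) = n! / (k!(n-k)!)
C(26,8) = 26! / (8!18!)
= 1562275

C(26,8) = 1562275


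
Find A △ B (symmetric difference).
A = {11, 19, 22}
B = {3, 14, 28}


A △ B = (A \ B) ∪ (B \ A) = elements in exactly one of A or B
A \ B = {11, 19, 22}
B \ A = {3, 14, 28}
A △ B = {3, 11, 14, 19, 22, 28}

A △ B = {3, 11, 14, 19, 22, 28}


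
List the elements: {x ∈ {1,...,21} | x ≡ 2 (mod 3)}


Checking each candidate:
Condition: x in {1,...,21} with x ≡ 2 (mod 3)
Result = {2, 5, 8, 11, 14, 17, 20}

{2, 5, 8, 11, 14, 17, 20}


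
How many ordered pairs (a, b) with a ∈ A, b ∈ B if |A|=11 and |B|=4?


|A × B| = |A| × |B|
= 11 × 4
= 44

|A × B| = 44


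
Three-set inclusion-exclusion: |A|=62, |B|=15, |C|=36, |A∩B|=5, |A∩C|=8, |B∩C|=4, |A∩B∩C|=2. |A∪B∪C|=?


|A∪B∪C| = |A|+|B|+|C| - |A∩B|-|A∩C|-|B∩C| + |A∩B∩C|
= 62+15+36 - 5-8-4 + 2
= 113 - 17 + 2
= 98

|A ∪ B ∪ C| = 98


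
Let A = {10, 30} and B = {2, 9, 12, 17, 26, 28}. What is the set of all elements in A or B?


A ∪ B = all elements in A or B (or both)
A = {10, 30}
B = {2, 9, 12, 17, 26, 28}
A ∪ B = {2, 9, 10, 12, 17, 26, 28, 30}

A ∪ B = {2, 9, 10, 12, 17, 26, 28, 30}


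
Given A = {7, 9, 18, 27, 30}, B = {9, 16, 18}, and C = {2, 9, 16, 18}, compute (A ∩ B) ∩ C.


A ∩ B = {9, 18}
(A ∩ B) ∩ C = {9, 18}

A ∩ B ∩ C = {9, 18}


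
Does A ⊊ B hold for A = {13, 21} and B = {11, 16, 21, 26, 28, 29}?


A ⊂ B requires: A ⊆ B AND A ≠ B.
A ⊆ B? No
A ⊄ B, so A is not a proper subset.

No, A is not a proper subset of B


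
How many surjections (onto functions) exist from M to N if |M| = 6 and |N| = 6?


n = |M| = 6, k = |N| = 6. Surjections via inclusion-exclusion:
S(n,k) = Σ(-1)^i × C(k,i) × (k-i)^n, i=0 to k
i=0: (-1)^0×C(6,0)×6^6 = 46656
i=1: (-1)^1×C(6,1)×5^6 = -93750
i=2: (-1)^2×C(6,2)×4^6 = 61440
i=3: (-1)^3×C(6,3)×3^6 = -14580
i=4: (-1)^4×C(6,4)×2^6 = 960
i=5: (-1)^5×C(6,5)×1^6 = -6
i=6: (-1)^6×C(6,6)×0^6 = 0
Total = 720

Number of surjections = 720


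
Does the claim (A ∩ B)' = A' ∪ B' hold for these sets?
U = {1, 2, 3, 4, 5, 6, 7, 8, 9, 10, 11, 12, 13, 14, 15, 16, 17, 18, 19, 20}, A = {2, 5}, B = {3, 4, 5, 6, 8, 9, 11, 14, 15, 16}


LHS: A ∩ B = {5}
(A ∩ B)' = U \ (A ∩ B) = {1, 2, 3, 4, 6, 7, 8, 9, 10, 11, 12, 13, 14, 15, 16, 17, 18, 19, 20}
A' = {1, 3, 4, 6, 7, 8, 9, 10, 11, 12, 13, 14, 15, 16, 17, 18, 19, 20}, B' = {1, 2, 7, 10, 12, 13, 17, 18, 19, 20}
Claimed RHS: A' ∪ B' = {1, 2, 3, 4, 6, 7, 8, 9, 10, 11, 12, 13, 14, 15, 16, 17, 18, 19, 20}
Identity is VALID: LHS = RHS = {1, 2, 3, 4, 6, 7, 8, 9, 10, 11, 12, 13, 14, 15, 16, 17, 18, 19, 20} ✓

Identity is valid. (A ∩ B)' = A' ∪ B' = {1, 2, 3, 4, 6, 7, 8, 9, 10, 11, 12, 13, 14, 15, 16, 17, 18, 19, 20}


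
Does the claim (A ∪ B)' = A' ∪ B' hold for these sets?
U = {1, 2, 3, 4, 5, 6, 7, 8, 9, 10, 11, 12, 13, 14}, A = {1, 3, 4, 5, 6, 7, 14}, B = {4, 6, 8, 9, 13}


LHS: A ∪ B = {1, 3, 4, 5, 6, 7, 8, 9, 13, 14}
(A ∪ B)' = U \ (A ∪ B) = {2, 10, 11, 12}
A' = {2, 8, 9, 10, 11, 12, 13}, B' = {1, 2, 3, 5, 7, 10, 11, 12, 14}
Claimed RHS: A' ∪ B' = {1, 2, 3, 5, 7, 8, 9, 10, 11, 12, 13, 14}
Identity is INVALID: LHS = {2, 10, 11, 12} but the RHS claimed here equals {1, 2, 3, 5, 7, 8, 9, 10, 11, 12, 13, 14}. The correct form is (A ∪ B)' = A' ∩ B'.

Identity is invalid: (A ∪ B)' = {2, 10, 11, 12} but A' ∪ B' = {1, 2, 3, 5, 7, 8, 9, 10, 11, 12, 13, 14}. The correct De Morgan law is (A ∪ B)' = A' ∩ B'.


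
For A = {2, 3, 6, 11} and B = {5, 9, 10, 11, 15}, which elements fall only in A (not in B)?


A = {2, 3, 6, 11}
B = {5, 9, 10, 11, 15}
Region: only in A (not in B)
Elements: {2, 3, 6}

Elements only in A (not in B): {2, 3, 6}


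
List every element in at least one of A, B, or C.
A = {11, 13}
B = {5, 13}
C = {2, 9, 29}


A ∪ B = {5, 11, 13}
(A ∪ B) ∪ C = {2, 5, 9, 11, 13, 29}

A ∪ B ∪ C = {2, 5, 9, 11, 13, 29}


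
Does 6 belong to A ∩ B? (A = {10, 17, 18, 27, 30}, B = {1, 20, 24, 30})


A = {10, 17, 18, 27, 30}, B = {1, 20, 24, 30}
A ∩ B = elements in both A and B
A ∩ B = {30}
Checking if 6 ∈ A ∩ B
6 is not in A ∩ B → False

6 ∉ A ∩ B


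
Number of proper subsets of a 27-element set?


Total subsets = 2^n = 2^27 = 134217728
Proper subsets exclude the set itself: 2^n - 1
= 134217728 - 1
= 134217727

Number of proper subsets = 134217727


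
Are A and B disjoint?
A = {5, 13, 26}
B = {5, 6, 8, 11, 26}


Disjoint means A ∩ B = ∅.
A ∩ B = {5, 26}
A ∩ B ≠ ∅, so A and B are NOT disjoint.

No, A and B are not disjoint (A ∩ B = {5, 26})


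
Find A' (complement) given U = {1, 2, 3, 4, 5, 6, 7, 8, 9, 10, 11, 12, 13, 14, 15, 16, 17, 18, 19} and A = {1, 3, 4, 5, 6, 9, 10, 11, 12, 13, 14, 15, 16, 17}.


Aᶜ = U \ A = elements in U but not in A
U = {1, 2, 3, 4, 5, 6, 7, 8, 9, 10, 11, 12, 13, 14, 15, 16, 17, 18, 19}
A = {1, 3, 4, 5, 6, 9, 10, 11, 12, 13, 14, 15, 16, 17}
Aᶜ = {2, 7, 8, 18, 19}

Aᶜ = {2, 7, 8, 18, 19}


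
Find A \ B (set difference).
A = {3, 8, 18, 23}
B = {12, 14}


A \ B = elements in A but not in B
A = {3, 8, 18, 23}
B = {12, 14}
Remove from A any elements in B
A \ B = {3, 8, 18, 23}

A \ B = {3, 8, 18, 23}


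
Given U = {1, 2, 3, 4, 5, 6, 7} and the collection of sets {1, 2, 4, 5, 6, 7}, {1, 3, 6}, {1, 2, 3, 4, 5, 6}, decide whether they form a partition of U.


A partition requires: (1) non-empty parts, (2) pairwise disjoint, (3) union = U
Parts: {1, 2, 4, 5, 6, 7}, {1, 3, 6}, {1, 2, 3, 4, 5, 6}
Union of parts: {1, 2, 3, 4, 5, 6, 7}
U = {1, 2, 3, 4, 5, 6, 7}
All non-empty? True
Pairwise disjoint? False
Covers U? True

No, not a valid partition


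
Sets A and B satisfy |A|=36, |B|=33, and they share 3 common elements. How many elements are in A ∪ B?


|A ∪ B| = |A| + |B| - |A ∩ B|
= 36 + 33 - 3
= 66

|A ∪ B| = 66


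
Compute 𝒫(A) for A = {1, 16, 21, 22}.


|A| = 4, so |P(A)| = 2^4 = 16
Enumerate subsets by cardinality (0 to 4):
∅, {1}, {16}, {21}, {22}, {1, 16}, {1, 21}, {1, 22}, {16, 21}, {16, 22}, {21, 22}, {1, 16, 21}, {1, 16, 22}, {1, 21, 22}, {16, 21, 22}, {1, 16, 21, 22}

P(A) has 16 subsets: ∅, {1}, {16}, {21}, {22}, {1, 16}, {1, 21}, {1, 22}, {16, 21}, {16, 22}, {21, 22}, {1, 16, 21}, {1, 16, 22}, {1, 21, 22}, {16, 21, 22}, {1, 16, 21, 22}


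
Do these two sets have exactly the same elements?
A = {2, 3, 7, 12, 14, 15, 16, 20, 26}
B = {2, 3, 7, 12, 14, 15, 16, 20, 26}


Two sets are equal iff they have exactly the same elements.
A = {2, 3, 7, 12, 14, 15, 16, 20, 26}
B = {2, 3, 7, 12, 14, 15, 16, 20, 26}
Same elements → A = B

Yes, A = B


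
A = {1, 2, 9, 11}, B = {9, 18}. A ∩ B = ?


A ∩ B = elements in both A and B
A = {1, 2, 9, 11}
B = {9, 18}
A ∩ B = {9}

A ∩ B = {9}


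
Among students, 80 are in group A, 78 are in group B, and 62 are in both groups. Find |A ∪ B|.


|A ∪ B| = |A| + |B| - |A ∩ B|
= 80 + 78 - 62
= 96

|A ∪ B| = 96


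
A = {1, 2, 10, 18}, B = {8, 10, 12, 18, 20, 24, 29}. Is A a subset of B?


A ⊆ B means every element of A is in B.
Elements in A not in B: {1, 2}
So A ⊄ B.

No, A ⊄ B


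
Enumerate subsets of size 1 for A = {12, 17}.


|A| = 2, so A has C(2,1) = 2 subsets of size 1.
Enumerate by choosing 1 elements from A at a time:
{12}, {17}

1-element subsets (2 total): {12}, {17}


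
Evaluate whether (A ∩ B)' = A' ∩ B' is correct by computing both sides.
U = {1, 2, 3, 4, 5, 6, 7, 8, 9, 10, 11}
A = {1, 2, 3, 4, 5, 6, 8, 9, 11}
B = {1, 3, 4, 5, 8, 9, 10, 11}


LHS: A ∩ B = {1, 3, 4, 5, 8, 9, 11}
(A ∩ B)' = U \ (A ∩ B) = {2, 6, 7, 10}
A' = {7, 10}, B' = {2, 6, 7}
Claimed RHS: A' ∩ B' = {7}
Identity is INVALID: LHS = {2, 6, 7, 10} but the RHS claimed here equals {7}. The correct form is (A ∩ B)' = A' ∪ B'.

Identity is invalid: (A ∩ B)' = {2, 6, 7, 10} but A' ∩ B' = {7}. The correct De Morgan law is (A ∩ B)' = A' ∪ B'.


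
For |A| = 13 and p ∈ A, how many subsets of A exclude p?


Subsets of A avoiding p are subsets of A \ {p}, which has 12 elements.
Count = 2^(n-1) = 2^12
= 4096

Number of subsets avoiding p = 4096


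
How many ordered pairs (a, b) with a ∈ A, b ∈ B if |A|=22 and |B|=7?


|A × B| = |A| × |B|
= 22 × 7
= 154

|A × B| = 154


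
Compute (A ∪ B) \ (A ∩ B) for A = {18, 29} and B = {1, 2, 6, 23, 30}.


A △ B = (A \ B) ∪ (B \ A) = elements in exactly one of A or B
A \ B = {18, 29}
B \ A = {1, 2, 6, 23, 30}
A △ B = {1, 2, 6, 18, 23, 29, 30}

A △ B = {1, 2, 6, 18, 23, 29, 30}


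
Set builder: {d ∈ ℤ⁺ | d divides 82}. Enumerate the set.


Checking each candidate:
Condition: positive divisors of 82
Result = {1, 2, 41, 82}

{1, 2, 41, 82}


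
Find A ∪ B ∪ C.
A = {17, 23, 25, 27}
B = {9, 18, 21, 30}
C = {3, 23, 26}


A ∪ B = {9, 17, 18, 21, 23, 25, 27, 30}
(A ∪ B) ∪ C = {3, 9, 17, 18, 21, 23, 25, 26, 27, 30}

A ∪ B ∪ C = {3, 9, 17, 18, 21, 23, 25, 26, 27, 30}


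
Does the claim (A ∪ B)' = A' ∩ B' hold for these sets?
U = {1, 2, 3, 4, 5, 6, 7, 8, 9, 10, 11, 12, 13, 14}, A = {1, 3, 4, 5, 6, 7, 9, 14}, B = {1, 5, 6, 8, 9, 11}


LHS: A ∪ B = {1, 3, 4, 5, 6, 7, 8, 9, 11, 14}
(A ∪ B)' = U \ (A ∪ B) = {2, 10, 12, 13}
A' = {2, 8, 10, 11, 12, 13}, B' = {2, 3, 4, 7, 10, 12, 13, 14}
Claimed RHS: A' ∩ B' = {2, 10, 12, 13}
Identity is VALID: LHS = RHS = {2, 10, 12, 13} ✓

Identity is valid. (A ∪ B)' = A' ∩ B' = {2, 10, 12, 13}


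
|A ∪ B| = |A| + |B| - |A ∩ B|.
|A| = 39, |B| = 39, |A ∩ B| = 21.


|A ∪ B| = |A| + |B| - |A ∩ B|
= 39 + 39 - 21
= 57

|A ∪ B| = 57


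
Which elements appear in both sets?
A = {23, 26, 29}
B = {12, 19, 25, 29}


A ∩ B = elements in both A and B
A = {23, 26, 29}
B = {12, 19, 25, 29}
A ∩ B = {29}

A ∩ B = {29}


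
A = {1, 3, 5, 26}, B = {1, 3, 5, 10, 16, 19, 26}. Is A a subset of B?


A ⊆ B means every element of A is in B.
All elements of A are in B.
So A ⊆ B.

Yes, A ⊆ B


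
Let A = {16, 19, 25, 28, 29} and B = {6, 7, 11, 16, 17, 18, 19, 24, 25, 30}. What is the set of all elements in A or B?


A ∪ B = all elements in A or B (or both)
A = {16, 19, 25, 28, 29}
B = {6, 7, 11, 16, 17, 18, 19, 24, 25, 30}
A ∪ B = {6, 7, 11, 16, 17, 18, 19, 24, 25, 28, 29, 30}

A ∪ B = {6, 7, 11, 16, 17, 18, 19, 24, 25, 28, 29, 30}


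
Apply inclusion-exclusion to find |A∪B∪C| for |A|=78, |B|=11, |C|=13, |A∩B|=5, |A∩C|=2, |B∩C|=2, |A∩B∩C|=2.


|A∪B∪C| = |A|+|B|+|C| - |A∩B|-|A∩C|-|B∩C| + |A∩B∩C|
= 78+11+13 - 5-2-2 + 2
= 102 - 9 + 2
= 95

|A ∪ B ∪ C| = 95


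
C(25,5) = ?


C(n,k) = n! / (k!(n-k)!)
C(25,5) = 25! / (5!20!)
= 53130

C(25,5) = 53130


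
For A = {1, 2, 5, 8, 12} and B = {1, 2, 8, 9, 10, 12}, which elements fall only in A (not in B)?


A = {1, 2, 5, 8, 12}
B = {1, 2, 8, 9, 10, 12}
Region: only in A (not in B)
Elements: {5}

Elements only in A (not in B): {5}


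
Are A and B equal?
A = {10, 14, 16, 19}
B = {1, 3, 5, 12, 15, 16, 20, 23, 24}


Two sets are equal iff they have exactly the same elements.
A = {10, 14, 16, 19}
B = {1, 3, 5, 12, 15, 16, 20, 23, 24}
Differences: {1, 3, 5, 10, 12, 14, 15, 19, 20, 23, 24}
A ≠ B

No, A ≠ B


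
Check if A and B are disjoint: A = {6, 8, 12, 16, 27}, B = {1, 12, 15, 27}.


Disjoint means A ∩ B = ∅.
A ∩ B = {12, 27}
A ∩ B ≠ ∅, so A and B are NOT disjoint.

No, A and B are not disjoint (A ∩ B = {12, 27})


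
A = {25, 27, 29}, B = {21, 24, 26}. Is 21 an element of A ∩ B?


A = {25, 27, 29}, B = {21, 24, 26}
A ∩ B = elements in both A and B
A ∩ B = ∅
Checking if 21 ∈ A ∩ B
21 is not in A ∩ B → False

21 ∉ A ∩ B


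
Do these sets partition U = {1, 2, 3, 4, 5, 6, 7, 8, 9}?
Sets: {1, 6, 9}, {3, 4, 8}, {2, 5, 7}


A partition requires: (1) non-empty parts, (2) pairwise disjoint, (3) union = U
Parts: {1, 6, 9}, {3, 4, 8}, {2, 5, 7}
Union of parts: {1, 2, 3, 4, 5, 6, 7, 8, 9}
U = {1, 2, 3, 4, 5, 6, 7, 8, 9}
All non-empty? True
Pairwise disjoint? True
Covers U? True

Yes, valid partition


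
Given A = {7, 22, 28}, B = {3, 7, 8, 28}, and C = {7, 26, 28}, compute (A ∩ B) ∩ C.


A ∩ B = {7, 28}
(A ∩ B) ∩ C = {7, 28}

A ∩ B ∩ C = {7, 28}


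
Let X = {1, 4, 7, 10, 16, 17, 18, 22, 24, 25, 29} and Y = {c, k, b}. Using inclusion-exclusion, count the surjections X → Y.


n = |X| = 11, k = |Y| = 3. Surjections via inclusion-exclusion:
S(n,k) = Σ(-1)^i × C(k,i) × (k-i)^n, i=0 to k
i=0: (-1)^0×C(3,0)×3^11 = 177147
i=1: (-1)^1×C(3,1)×2^11 = -6144
i=2: (-1)^2×C(3,2)×1^11 = 3
i=3: (-1)^3×C(3,3)×0^11 = 0
Total = 171006

Number of surjections = 171006


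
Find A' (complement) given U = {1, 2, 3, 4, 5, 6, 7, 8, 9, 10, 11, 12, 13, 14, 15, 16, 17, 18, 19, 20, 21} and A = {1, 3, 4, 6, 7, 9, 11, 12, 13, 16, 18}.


Aᶜ = U \ A = elements in U but not in A
U = {1, 2, 3, 4, 5, 6, 7, 8, 9, 10, 11, 12, 13, 14, 15, 16, 17, 18, 19, 20, 21}
A = {1, 3, 4, 6, 7, 9, 11, 12, 13, 16, 18}
Aᶜ = {2, 5, 8, 10, 14, 15, 17, 19, 20, 21}

Aᶜ = {2, 5, 8, 10, 14, 15, 17, 19, 20, 21}


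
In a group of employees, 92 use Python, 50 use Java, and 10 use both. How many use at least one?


|A ∪ B| = |A| + |B| - |A ∩ B|
= 92 + 50 - 10
= 132

|A ∪ B| = 132


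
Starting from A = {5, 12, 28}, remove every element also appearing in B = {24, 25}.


A \ B = elements in A but not in B
A = {5, 12, 28}
B = {24, 25}
Remove from A any elements in B
A \ B = {5, 12, 28}

A \ B = {5, 12, 28}


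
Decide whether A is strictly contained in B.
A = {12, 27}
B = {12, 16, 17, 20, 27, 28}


A ⊂ B requires: A ⊆ B AND A ≠ B.
A ⊆ B? Yes
A = B? No
A ⊂ B: Yes (A is a proper subset of B)

Yes, A ⊂ B


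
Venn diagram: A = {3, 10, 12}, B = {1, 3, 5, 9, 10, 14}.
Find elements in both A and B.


A = {3, 10, 12}
B = {1, 3, 5, 9, 10, 14}
Region: in both A and B
Elements: {3, 10}

Elements in both A and B: {3, 10}


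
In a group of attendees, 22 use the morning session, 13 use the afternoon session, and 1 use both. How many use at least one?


|A ∪ B| = |A| + |B| - |A ∩ B|
= 22 + 13 - 1
= 34

|A ∪ B| = 34


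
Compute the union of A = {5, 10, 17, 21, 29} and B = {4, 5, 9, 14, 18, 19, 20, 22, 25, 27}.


A ∪ B = all elements in A or B (or both)
A = {5, 10, 17, 21, 29}
B = {4, 5, 9, 14, 18, 19, 20, 22, 25, 27}
A ∪ B = {4, 5, 9, 10, 14, 17, 18, 19, 20, 21, 22, 25, 27, 29}

A ∪ B = {4, 5, 9, 10, 14, 17, 18, 19, 20, 21, 22, 25, 27, 29}


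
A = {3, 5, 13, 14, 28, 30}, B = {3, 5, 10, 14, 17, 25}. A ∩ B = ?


A ∩ B = elements in both A and B
A = {3, 5, 13, 14, 28, 30}
B = {3, 5, 10, 14, 17, 25}
A ∩ B = {3, 5, 14}

A ∩ B = {3, 5, 14}


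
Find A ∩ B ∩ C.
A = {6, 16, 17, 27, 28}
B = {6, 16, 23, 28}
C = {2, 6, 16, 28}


A ∩ B = {6, 16, 28}
(A ∩ B) ∩ C = {6, 16, 28}

A ∩ B ∩ C = {6, 16, 28}


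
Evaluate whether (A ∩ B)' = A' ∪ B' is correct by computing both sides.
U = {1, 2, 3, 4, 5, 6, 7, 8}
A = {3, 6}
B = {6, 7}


LHS: A ∩ B = {6}
(A ∩ B)' = U \ (A ∩ B) = {1, 2, 3, 4, 5, 7, 8}
A' = {1, 2, 4, 5, 7, 8}, B' = {1, 2, 3, 4, 5, 8}
Claimed RHS: A' ∪ B' = {1, 2, 3, 4, 5, 7, 8}
Identity is VALID: LHS = RHS = {1, 2, 3, 4, 5, 7, 8} ✓

Identity is valid. (A ∩ B)' = A' ∪ B' = {1, 2, 3, 4, 5, 7, 8}


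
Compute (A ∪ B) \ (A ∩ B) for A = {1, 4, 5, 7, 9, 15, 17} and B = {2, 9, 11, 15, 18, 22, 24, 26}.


A △ B = (A \ B) ∪ (B \ A) = elements in exactly one of A or B
A \ B = {1, 4, 5, 7, 17}
B \ A = {2, 11, 18, 22, 24, 26}
A △ B = {1, 2, 4, 5, 7, 11, 17, 18, 22, 24, 26}

A △ B = {1, 2, 4, 5, 7, 11, 17, 18, 22, 24, 26}


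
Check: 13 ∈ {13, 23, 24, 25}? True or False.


A = {13, 23, 24, 25}
Checking if 13 is in A
13 is in A → True

13 ∈ A


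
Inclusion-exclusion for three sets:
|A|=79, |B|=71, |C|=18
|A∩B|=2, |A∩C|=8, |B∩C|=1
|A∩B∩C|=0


|A∪B∪C| = |A|+|B|+|C| - |A∩B|-|A∩C|-|B∩C| + |A∩B∩C|
= 79+71+18 - 2-8-1 + 0
= 168 - 11 + 0
= 157

|A ∪ B ∪ C| = 157


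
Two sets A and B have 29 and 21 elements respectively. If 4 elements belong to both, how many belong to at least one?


|A ∪ B| = |A| + |B| - |A ∩ B|
= 29 + 21 - 4
= 46

|A ∪ B| = 46


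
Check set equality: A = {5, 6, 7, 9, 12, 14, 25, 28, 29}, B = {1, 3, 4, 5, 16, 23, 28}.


Two sets are equal iff they have exactly the same elements.
A = {5, 6, 7, 9, 12, 14, 25, 28, 29}
B = {1, 3, 4, 5, 16, 23, 28}
Differences: {1, 3, 4, 6, 7, 9, 12, 14, 16, 23, 25, 29}
A ≠ B

No, A ≠ B


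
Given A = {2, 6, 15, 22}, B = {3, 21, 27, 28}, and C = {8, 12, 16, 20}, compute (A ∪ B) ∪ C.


A ∪ B = {2, 3, 6, 15, 21, 22, 27, 28}
(A ∪ B) ∪ C = {2, 3, 6, 8, 12, 15, 16, 20, 21, 22, 27, 28}

A ∪ B ∪ C = {2, 3, 6, 8, 12, 15, 16, 20, 21, 22, 27, 28}


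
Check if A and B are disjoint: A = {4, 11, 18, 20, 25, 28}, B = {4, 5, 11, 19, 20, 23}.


Disjoint means A ∩ B = ∅.
A ∩ B = {4, 11, 20}
A ∩ B ≠ ∅, so A and B are NOT disjoint.

No, A and B are not disjoint (A ∩ B = {4, 11, 20})


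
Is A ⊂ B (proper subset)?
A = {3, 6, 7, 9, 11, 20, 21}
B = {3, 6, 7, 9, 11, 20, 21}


A ⊂ B requires: A ⊆ B AND A ≠ B.
A ⊆ B? Yes
A = B? Yes
A = B, so A is not a PROPER subset.

No, A is not a proper subset of B


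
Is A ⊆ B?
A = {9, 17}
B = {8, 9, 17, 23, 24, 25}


A ⊆ B means every element of A is in B.
All elements of A are in B.
So A ⊆ B.

Yes, A ⊆ B


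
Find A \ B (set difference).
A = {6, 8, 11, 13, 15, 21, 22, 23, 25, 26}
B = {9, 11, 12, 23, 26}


A \ B = elements in A but not in B
A = {6, 8, 11, 13, 15, 21, 22, 23, 25, 26}
B = {9, 11, 12, 23, 26}
Remove from A any elements in B
A \ B = {6, 8, 13, 15, 21, 22, 25}

A \ B = {6, 8, 13, 15, 21, 22, 25}


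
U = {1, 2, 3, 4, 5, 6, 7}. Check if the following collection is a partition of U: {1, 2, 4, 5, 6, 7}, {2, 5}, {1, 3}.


A partition requires: (1) non-empty parts, (2) pairwise disjoint, (3) union = U
Parts: {1, 2, 4, 5, 6, 7}, {2, 5}, {1, 3}
Union of parts: {1, 2, 3, 4, 5, 6, 7}
U = {1, 2, 3, 4, 5, 6, 7}
All non-empty? True
Pairwise disjoint? False
Covers U? True

No, not a valid partition


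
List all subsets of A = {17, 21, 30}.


|A| = 3, so |P(A)| = 2^3 = 8
Enumerate subsets by cardinality (0 to 3):
∅, {17}, {21}, {30}, {17, 21}, {17, 30}, {21, 30}, {17, 21, 30}

P(A) has 8 subsets: ∅, {17}, {21}, {30}, {17, 21}, {17, 30}, {21, 30}, {17, 21, 30}


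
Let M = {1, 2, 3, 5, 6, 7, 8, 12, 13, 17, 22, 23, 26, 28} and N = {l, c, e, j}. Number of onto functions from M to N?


n = |M| = 14, k = |N| = 4. Surjections via inclusion-exclusion:
S(n,k) = Σ(-1)^i × C(k,i) × (k-i)^n, i=0 to k
i=0: (-1)^0×C(4,0)×4^14 = 268435456
i=1: (-1)^1×C(4,1)×3^14 = -19131876
i=2: (-1)^2×C(4,2)×2^14 = 98304
i=3: (-1)^3×C(4,3)×1^14 = -4
i=4: (-1)^4×C(4,4)×0^14 = 0
Total = 249401880

Number of surjections = 249401880


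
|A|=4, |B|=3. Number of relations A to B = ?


A relation from A to B is any subset of A × B.
|A × B| = 4 × 3 = 12
# relations = 2^|A × B| = 2^12 = 4096

Number of relations = 4096
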